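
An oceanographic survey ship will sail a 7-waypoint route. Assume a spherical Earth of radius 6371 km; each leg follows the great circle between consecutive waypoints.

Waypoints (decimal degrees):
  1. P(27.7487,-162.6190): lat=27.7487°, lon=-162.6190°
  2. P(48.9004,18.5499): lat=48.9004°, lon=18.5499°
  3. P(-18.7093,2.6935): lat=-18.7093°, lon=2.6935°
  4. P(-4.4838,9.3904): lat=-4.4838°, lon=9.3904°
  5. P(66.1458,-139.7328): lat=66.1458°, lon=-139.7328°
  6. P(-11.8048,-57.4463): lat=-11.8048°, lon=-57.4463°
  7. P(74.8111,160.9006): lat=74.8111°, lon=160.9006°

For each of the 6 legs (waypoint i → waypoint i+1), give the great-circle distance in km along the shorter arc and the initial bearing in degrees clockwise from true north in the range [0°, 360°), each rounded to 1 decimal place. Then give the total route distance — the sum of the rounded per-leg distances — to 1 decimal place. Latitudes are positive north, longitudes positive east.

Leg 1: dist=11491.3 km, bearing=359.2°
Leg 2: dist=7680.3 km, bearing=196.1°
Leg 3: dist=1741.0 km, bearing=25.5°
Leg 4: dist=12751.7 km, bearing=346.8°
Leg 5: dist=10863.6 km, bearing=101.8°
Leg 6: dist=12619.4 km, bearing=349.8°
Total: 57147.3 km

Leg 1: φ1=0.4843062, φ2=0.8534730, Δφ=0.3691668, Δλ=3.1619938 rad; a=sin²(Δφ/2)+cosφ1·cosφ2·sin²(Δλ/2)=0.6153965636; c=2·atan2(√a, √(1-a))=1.803689065; dist=6371·c=11491.303 ≈ 11491.3 km; running total=11491.3 km
Leg 1 bearing: y=sinΔλ·cosφ2=-0.01341018, x=cosφ1·sinφ2-sinφ1·cosφ2·cosΔλ=0.97291043; θ=atan2(y, x)=-0.7897° <0 so +360° → 359.2103° ≈ 359.2°
Leg 2: φ1=0.8534730, φ2=-0.3265389, Δφ=-1.1800119, Δλ=-0.2767464 rad; a=sin²(Δφ/2)+cosφ1·cosφ2·sin²(Δλ/2)=0.3213888306; c=2·atan2(√a, √(1-a))=1.205504010; dist=6371·c=7680.266 ≈ 7680.3 km; running total=19171.6 km
Leg 2 bearing: y=sinΔλ·cosφ2=-0.25878947, x=cosφ1·sinφ2-sinφ1·cosφ2·cosΔλ=-0.89745206; θ=atan2(y, x)=-163.9145° <0 so +360° → 196.0855° ≈ 196.1°
Leg 3: φ1=-0.3265389, φ2=-0.0782571, Δφ=0.2482818, Δλ=0.1168830 rad; a=sin²(Δφ/2)+cosφ1·cosφ2·sin²(Δλ/2)=0.0185533208; c=2·atan2(√a, √(1-a))=0.273270649; dist=6371·c=1741.007 ≈ 1741.0 km; running total=20912.6 km
Leg 3 bearing: y=sinΔλ·cosφ2=0.11626009, x=cosφ1·sinφ2-sinφ1·cosφ2·cosΔλ=0.24355692; θ=atan2(y, x)=25.5171° ≈ 25.5°
Leg 4: φ1=-0.0782571, φ2=1.1544620, Δφ=1.2327191, Δλ=-2.6026908 rad; a=sin²(Δφ/2)+cosφ1·cosφ2·sin²(Δλ/2)=0.7087657397; c=2·atan2(√a, √(1-a))=2.001523293; dist=6371·c=12751.705 ≈ 12751.7 km; running total=33664.3 km
Leg 4 bearing: y=sinΔλ·cosφ2=-0.20754102, x=cosφ1·sinφ2-sinφ1·cosφ2·cosΔλ=0.88464354; θ=atan2(y, x)=-13.2031° <0 so +360° → 346.7969° ≈ 346.8°
Leg 5: φ1=1.1544620, φ2=-0.2060326, Δφ=-1.3604946, Δλ=1.4361704 rad; a=sin²(Δφ/2)+cosφ1·cosφ2·sin²(Δλ/2)=0.5669853157; c=2·atan2(√a, √(1-a))=1.705170984; dist=6371·c=10863.644 ≈ 10863.6 km; running total=44527.9 km
Leg 5 bearing: y=sinΔλ·cosφ2=0.96999323, x=cosφ1·sinφ2-sinφ1·cosφ2·cosΔλ=-0.20289162; θ=atan2(y, x)=101.8141° ≈ 101.8°
Leg 6: φ1=-0.2060326, φ2=1.3057000, Δφ=1.5117326, Δλ=3.8108723 rad; a=sin²(Δφ/2)+cosφ1·cosφ2·sin²(Δλ/2)=0.6992829474; c=2·atan2(√a, √(1-a))=1.980748969; dist=6371·c=12619.352 ≈ 12619.4 km; running total=57147.3 km
Leg 6 bearing: y=sinΔλ·cosφ2=-0.16255173, x=cosφ1·sinφ2-sinφ1·cosφ2·cosΔλ=0.90261961; θ=atan2(y, x)=-10.2089° <0 so +360° → 349.7911° ≈ 349.8°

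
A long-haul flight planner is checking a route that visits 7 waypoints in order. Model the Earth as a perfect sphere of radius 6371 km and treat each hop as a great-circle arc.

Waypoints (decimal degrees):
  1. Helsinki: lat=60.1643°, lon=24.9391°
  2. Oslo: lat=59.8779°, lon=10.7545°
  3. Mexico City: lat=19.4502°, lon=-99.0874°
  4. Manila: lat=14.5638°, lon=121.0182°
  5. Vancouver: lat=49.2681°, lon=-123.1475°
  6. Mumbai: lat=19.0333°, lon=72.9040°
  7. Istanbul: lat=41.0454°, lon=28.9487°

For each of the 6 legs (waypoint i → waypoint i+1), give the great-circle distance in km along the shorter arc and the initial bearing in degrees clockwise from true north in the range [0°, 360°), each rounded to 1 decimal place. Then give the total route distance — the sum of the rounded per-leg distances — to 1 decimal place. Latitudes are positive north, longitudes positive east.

Leg 1: φ1=1.0500651, φ2=1.0450665, Δφ=-0.0049986, Δλ=-0.2475680 rad; a=sin²(Δφ/2)+cosφ1·cosφ2·sin²(Δλ/2)=0.0038123844; c=2·atan2(√a, √(1-a))=0.123567618; dist=6371·c=787.249 ≈ 787.2 km; running total=787.2 km
Leg 1 bearing: y=sinΔλ·cosφ2=-0.12297537, x=cosφ1·sinφ2-sinφ1·cosφ2·cosΔλ=0.00827400; θ=atan2(y, x)=-86.1508° <0 so +360° → 273.8492° ≈ 273.8°
Leg 2: φ1=1.0450665, φ2=0.3394700, Δφ=-0.7055965, Δλ=-1.9171028 rad; a=sin²(Δφ/2)+cosφ1·cosφ2·sin²(Δλ/2)=0.4362989274; c=2·atan2(√a, √(1-a))=1.443046989; dist=6371·c=9193.652 ≈ 9193.7 km; running total=9980.9 km
Leg 2 bearing: y=sinΔλ·cosφ2=-0.88695208, x=cosφ1·sinφ2-sinφ1·cosφ2·cosΔλ=0.44394222; θ=atan2(y, x)=-63.4109° <0 so +360° → 296.5891° ≈ 296.6°
Leg 3: φ1=0.3394700, φ2=0.2541863, Δφ=-0.0852838, Δλ=3.8415674 rad; a=sin²(Δφ/2)+cosφ1·cosφ2·sin²(Δλ/2)=0.8071514560; c=2·atan2(√a, √(1-a))=2.232298560; dist=6371·c=14221.974 ≈ 14222.0 km; running total=24202.9 km
Leg 3 bearing: y=sinΔλ·cosφ2=-0.62349916, x=cosφ1·sinφ2-sinφ1·cosφ2·cosΔλ=0.48361217; θ=atan2(y, x)=-52.2013° <0 so +360° → 307.7987° ≈ 307.8°
Leg 4: φ1=0.2541863, φ2=0.8598906, Δφ=0.6057043, Δλ=-4.2614954 rad; a=sin²(Δφ/2)+cosφ1·cosφ2·sin²(Δλ/2)=0.5423323199; c=2·atan2(√a, √(1-a))=1.655562442; dist=6371·c=10547.588 ≈ 10547.6 km; running total=34750.5 km
Leg 4 bearing: y=sinΔλ·cosφ2=0.58730625, x=cosφ1·sinφ2-sinφ1·cosφ2·cosΔλ=0.80492439; θ=atan2(y, x)=36.1160° ≈ 36.1°
Leg 5: φ1=0.8598906, φ2=0.3321938, Δφ=-0.5276968, Δλ=3.4217442 rad; a=sin²(Δφ/2)+cosφ1·cosφ2·sin²(Δλ/2)=0.6728376985; c=2·atan2(√a, √(1-a))=1.923754784; dist=6371·c=12256.242 ≈ 12256.2 km; running total=47006.7 km
Leg 5 bearing: y=sinΔλ·cosφ2=-0.26138472, x=cosφ1·sinφ2-sinφ1·cosφ2·cosΔλ=0.90121393; θ=atan2(y, x)=-16.1741° <0 so +360° → 343.8259° ≈ 343.8°
Leg 6: φ1=0.3321938, φ2=0.7163774, Δφ=0.3841836, Δλ=-0.7671647 rad; a=sin²(Δφ/2)+cosφ1·cosφ2·sin²(Δλ/2)=0.1363039007; c=2·atan2(√a, √(1-a))=0.756282300; dist=6371·c=4818.275 ≈ 4818.3 km; running total=51825.0 km
Leg 6 bearing: y=sinΔλ·cosφ2=-0.52348063, x=cosφ1·sinφ2-sinφ1·cosφ2·cosΔλ=0.44369879; θ=atan2(y, x)=-49.7156° <0 so +360° → 310.2844° ≈ 310.3°

Leg 1: dist=787.2 km, bearing=273.8°
Leg 2: dist=9193.7 km, bearing=296.6°
Leg 3: dist=14222.0 km, bearing=307.8°
Leg 4: dist=10547.6 km, bearing=36.1°
Leg 5: dist=12256.2 km, bearing=343.8°
Leg 6: dist=4818.3 km, bearing=310.3°
Total: 51825.0 km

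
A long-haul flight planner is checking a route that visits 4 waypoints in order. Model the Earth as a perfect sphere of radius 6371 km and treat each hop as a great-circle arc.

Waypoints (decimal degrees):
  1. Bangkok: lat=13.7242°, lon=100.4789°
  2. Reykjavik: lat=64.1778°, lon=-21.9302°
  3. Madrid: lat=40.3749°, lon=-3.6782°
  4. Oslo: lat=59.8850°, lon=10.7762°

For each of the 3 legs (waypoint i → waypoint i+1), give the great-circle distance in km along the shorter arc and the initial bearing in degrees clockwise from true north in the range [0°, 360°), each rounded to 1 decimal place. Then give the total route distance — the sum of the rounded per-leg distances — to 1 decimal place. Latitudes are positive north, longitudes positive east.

Leg 1: dist=10091.8 km, bearing=338.4°
Leg 2: dist=2899.1 km, bearing=147.1°
Leg 3: dist=2389.5 km, bearing=20.0°
Total: 15380.4 km

Leg 1: φ1=0.2395325, φ2=1.1201139, Δφ=0.8805814, Δλ=-2.1364418 rad; a=sin²(Δφ/2)+cosφ1·cosφ2·sin²(Δλ/2)=0.5066146107; c=2·atan2(√a, √(1-a))=1.584025934; dist=6371·c=10091.829 ≈ 10091.8 km; running total=10091.8 km
Leg 1 bearing: y=sinΔλ·cosφ2=-0.36773521, x=cosφ1·sinφ2-sinφ1·cosφ2·cosΔλ=0.92983644; θ=atan2(y, x)=-21.5780° <0 so +360° → 338.4220° ≈ 338.4°
Leg 2: φ1=1.1201139, φ2=0.7046749, Δφ=-0.4154390, Δλ=0.3185575 rad; a=sin²(Δφ/2)+cosφ1·cosφ2·sin²(Δλ/2)=0.0508779739; c=2·atan2(√a, √(1-a))=0.455038627; dist=6371·c=2899.051 ≈ 2899.1 km; running total=12990.9 km
Leg 2 bearing: y=sinΔλ·cosφ2=0.23860038, x=cosφ1·sinφ2-sinφ1·cosφ2·cosΔλ=-0.36909007; θ=atan2(y, x)=147.1191° ≈ 147.1°
Leg 3: φ1=0.7046749, φ2=1.0451904, Δφ=0.3405155, Δλ=0.2522769 rad; a=sin²(Δφ/2)+cosφ1·cosφ2·sin²(Δλ/2)=0.0347581938; c=2·atan2(√a, √(1-a))=0.375065545; dist=6371·c=2389.543 ≈ 2389.5 km; running total=15380.4 km
Leg 3 bearing: y=sinΔλ·cosφ2=0.12523833, x=cosφ1·sinφ2-sinφ1·cosφ2·cosΔλ=0.34426096; θ=atan2(y, x)=19.9908° ≈ 20.0°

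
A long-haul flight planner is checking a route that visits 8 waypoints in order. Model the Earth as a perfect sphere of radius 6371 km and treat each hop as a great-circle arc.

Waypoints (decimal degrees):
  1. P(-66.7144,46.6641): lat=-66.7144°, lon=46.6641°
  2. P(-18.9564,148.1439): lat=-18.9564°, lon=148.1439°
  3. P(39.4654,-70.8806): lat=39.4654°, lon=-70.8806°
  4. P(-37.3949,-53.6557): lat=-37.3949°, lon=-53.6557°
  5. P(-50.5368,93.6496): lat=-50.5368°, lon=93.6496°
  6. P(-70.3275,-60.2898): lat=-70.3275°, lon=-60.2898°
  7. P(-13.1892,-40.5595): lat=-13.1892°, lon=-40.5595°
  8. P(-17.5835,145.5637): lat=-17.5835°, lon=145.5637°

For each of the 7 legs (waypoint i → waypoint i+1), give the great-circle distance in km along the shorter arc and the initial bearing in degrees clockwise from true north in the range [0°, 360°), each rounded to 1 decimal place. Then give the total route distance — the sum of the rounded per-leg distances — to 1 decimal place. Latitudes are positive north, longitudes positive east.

Leg 1: dist=8568.4 km, bearing=108.0°
Leg 2: dist=15643.8 km, bearing=50.1°
Leg 3: dist=8725.9 km, bearing=166.1°
Leg 4: dist=9727.7 km, bearing=159.9°
Leg 5: dist=6412.9 km, bearing=190.1°
Leg 6: dist=6498.4 km, bearing=22.7°
Leg 7: dist=16527.9 km, bearing=191.3°
Total: 72105.0 km

Leg 1: φ1=-1.1643859, φ2=-0.3308516, Δφ=0.8335343, Δλ=1.7711566 rad; a=sin²(Δφ/2)+cosφ1·cosφ2·sin²(Δλ/2)=0.3880106441; c=2·atan2(√a, √(1-a))=1.344901328; dist=6371·c=8568.366 ≈ 8568.4 km; running total=8568.4 km
Leg 1 bearing: y=sinΔλ·cosφ2=0.92684593, x=cosφ1·sinφ2-sinφ1·cosφ2·cosΔλ=-0.30131404; θ=atan2(y, x)=108.0091° ≈ 108.0°
Leg 2: φ1=-0.3308516, φ2=0.6888012, Δφ=1.0196528, Δλ=-3.8226987 rad; a=sin²(Δφ/2)+cosφ1·cosφ2·sin²(Δλ/2)=0.8868530507; c=2·atan2(√a, √(1-a))=2.455466551; dist=6371·c=15643.777 ≈ 15643.8 km; running total=24212.2 km
Leg 2 bearing: y=sinΔλ·cosφ2=0.48609723, x=cosφ1·sinφ2-sinφ1·cosφ2·cosΔλ=0.40631066; θ=atan2(y, x)=50.1090° ≈ 50.1°
Leg 3: φ1=0.6888012, φ2=-0.6526641, Δφ=-1.3414653, Δλ=0.3006312 rad; a=sin²(Δφ/2)+cosφ1·cosφ2·sin²(Δλ/2)=0.4000910887; c=2·atan2(√a, √(1-a))=1.369624336; dist=6371·c=8725.877 ≈ 8725.9 km; running total=32938.1 km
Leg 3 bearing: y=sinΔλ·cosφ2=0.23526059, x=cosφ1·sinφ2-sinφ1·cosφ2·cosΔλ=-0.95117049; θ=atan2(y, x)=166.1074° ≈ 166.1°
Leg 4: φ1=-0.6526641, φ2=-0.8820336, Δφ=-0.2293694, Δλ=2.5709625 rad; a=sin²(Δφ/2)+cosφ1·cosφ2·sin²(Δλ/2)=0.4780434233; c=2·atan2(√a, √(1-a))=1.526869048; dist=6371·c=9727.683 ≈ 9727.7 km; running total=42665.8 km
Leg 4 bearing: y=sinΔλ·cosφ2=0.34331781, x=cosφ1·sinφ2-sinφ1·cosφ2·cosΔλ=-0.93819215; θ=atan2(y, x)=159.9006° ≈ 159.9°
Leg 5: φ1=-0.8820336, φ2=-1.2274464, Δφ=-0.3454129, Δλ=-2.6867494 rad; a=sin²(Δφ/2)+cosφ1·cosφ2·sin²(Δλ/2)=0.2326198436; c=2·atan2(√a, √(1-a))=1.006572257; dist=6371·c=6412.872 ≈ 6412.9 km; running total=49078.7 km
Leg 5 bearing: y=sinΔλ·cosφ2=-0.14789467, x=cosφ1·sinφ2-sinφ1·cosφ2·cosΔλ=-0.83196068; θ=atan2(y, x)=-169.9200° <0 so +360° → 190.0800° ≈ 190.1°
Leg 6: φ1=-1.2274464, φ2=-0.2301950, Δφ=0.9972515, Δλ=0.3443587 rad; a=sin²(Δφ/2)+cosφ1·cosφ2·sin²(Δλ/2)=0.2383146037; c=2·atan2(√a, √(1-a))=1.019994318; dist=6371·c=6498.384 ≈ 6498.4 km; running total=55577.1 km
Leg 6 bearing: y=sinΔλ·cosφ2=0.32868804, x=cosφ1·sinφ2-sinφ1·cosφ2·cosΔλ=0.78615977; θ=atan2(y, x)=22.6895° ≈ 22.7°
Leg 7: φ1=-0.2301950, φ2=-0.3068900, Δφ=-0.0766950, Δλ=3.2484627 rad; a=sin²(Δφ/2)+cosφ1·cosφ2·sin²(Δλ/2)=0.9269543140; c=2·atan2(√a, √(1-a))=2.594246458; dist=6371·c=16527.944 ≈ 16527.9 km; running total=72105.0 km
Leg 7 bearing: y=sinΔλ·cosφ2=-0.10168297, x=cosφ1·sinφ2-sinφ1·cosφ2·cosΔλ=-0.51039262; θ=atan2(y, x)=-168.7328° <0 so +360° → 191.2672° ≈ 191.3°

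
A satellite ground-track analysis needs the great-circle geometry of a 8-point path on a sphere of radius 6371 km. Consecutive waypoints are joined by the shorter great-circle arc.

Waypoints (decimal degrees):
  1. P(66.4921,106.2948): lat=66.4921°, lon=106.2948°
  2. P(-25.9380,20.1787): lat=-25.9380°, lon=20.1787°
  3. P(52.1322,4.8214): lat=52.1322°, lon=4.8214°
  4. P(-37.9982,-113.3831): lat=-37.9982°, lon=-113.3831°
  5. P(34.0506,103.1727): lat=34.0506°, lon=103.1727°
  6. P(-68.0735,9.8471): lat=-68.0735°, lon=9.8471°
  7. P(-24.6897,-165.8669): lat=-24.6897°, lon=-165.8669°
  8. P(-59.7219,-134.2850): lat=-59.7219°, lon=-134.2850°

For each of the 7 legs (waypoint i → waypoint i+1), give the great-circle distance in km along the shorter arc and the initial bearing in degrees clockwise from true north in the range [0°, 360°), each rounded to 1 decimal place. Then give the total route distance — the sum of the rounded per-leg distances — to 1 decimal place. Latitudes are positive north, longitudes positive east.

Leg 1: φ1=1.1605061, φ2=-0.4527035, Δφ=-1.6132096, Δλ=-1.5030095 rad; a=sin²(Δφ/2)+cosφ1·cosφ2·sin²(Δλ/2)=0.6884001095; c=2·atan2(√a, √(1-a))=1.957135798; dist=6371·c=12468.912 ≈ 12468.9 km; running total=12468.9 km
Leg 1 bearing: y=sinΔλ·cosφ2=-0.89720258, x=cosφ1·sinφ2-sinφ1·cosφ2·cosΔλ=-0.23032395; θ=atan2(y, x)=-104.3977° <0 so +360° → 255.6023° ≈ 255.6°
Leg 2: φ1=-0.4527035, φ2=0.9098785, Δφ=1.3625820, Δλ=-0.2680354 rad; a=sin²(Δφ/2)+cosφ1·cosφ2·sin²(Δλ/2)=0.4064987201; c=2·atan2(√a, √(1-a))=1.382686338; dist=6371·c=8809.095 ≈ 8809.1 km; running total=21278.0 km
Leg 2 bearing: y=sinΔλ·cosφ2=-0.16256831, x=cosφ1·sinφ2-sinφ1·cosφ2·cosΔλ=0.96881453; θ=atan2(y, x)=-9.5256° <0 so +360° → 350.4744° ≈ 350.5°
Leg 3: φ1=0.9098785, φ2=-0.6631937, Δφ=-1.5730722, Δλ=-2.0630577 rad; a=sin²(Δφ/2)+cosφ1·cosφ2·sin²(Δλ/2)=0.8573100093; c=2·atan2(√a, √(1-a))=2.366877074; dist=6371·c=15079.374 ≈ 15079.4 km; running total=36357.4 km
Leg 3 bearing: y=sinΔλ·cosφ2=-0.69446439, x=cosφ1·sinφ2-sinφ1·cosφ2·cosΔλ=-0.08388942; θ=atan2(y, x)=-96.8878° <0 so +360° → 263.1122° ≈ 263.1°
Leg 4: φ1=-0.6631937, φ2=0.5942951, Δφ=1.2574888, Δλ=3.7796117 rad; a=sin²(Δφ/2)+cosφ1·cosφ2·sin²(Δλ/2)=0.9345918659; c=2·atan2(√a, √(1-a))=2.624345515; dist=6371·c=16719.705 ≈ 16719.7 km; running total=53077.1 km
Leg 4 bearing: y=sinΔλ·cosφ2=-0.49348491, x=cosφ1·sinφ2-sinφ1·cosφ2·cosΔλ=0.03150060; θ=atan2(y, x)=-86.3476° <0 so +360° → 273.6524° ≈ 273.7°
Leg 5: φ1=0.5942951, φ2=-1.1881067, Δφ=-1.7824018, Δλ=-1.6288390 rad; a=sin²(Δφ/2)+cosφ1·cosφ2·sin²(Δλ/2)=0.7686848886; c=2·atan2(√a, √(1-a))=2.138111534; dist=6371·c=13621.909 ≈ 13621.9 km; running total=66699.0 km
Leg 5 bearing: y=sinΔλ·cosφ2=-0.37278804, x=cosφ1·sinφ2-sinφ1·cosφ2·cosΔλ=-0.75648053; θ=atan2(y, x)=-153.7663° <0 so +360° → 206.2337° ≈ 206.2°
Leg 6: φ1=-1.1881067, φ2=-0.4309166, Δφ=0.7571902, Δλ=-3.0667878 rad; a=sin²(Δφ/2)+cosφ1·cosφ2·sin²(Δλ/2)=0.4754214658; c=2·atan2(√a, √(1-a))=1.521619439; dist=6371·c=9694.237 ≈ 9694.2 km; running total=76393.2 km
Leg 6 bearing: y=sinΔλ·cosφ2=-0.06790303, x=cosφ1·sinφ2-sinφ1·cosφ2·cosΔλ=-0.99648019; θ=atan2(y, x)=-176.1017° <0 so +360° → 183.8983° ≈ 183.9°
Leg 7: φ1=-0.4309166, φ2=-1.0423438, Δφ=-0.6114272, Δλ=0.5512081 rad; a=sin²(Δφ/2)+cosφ1·cosφ2·sin²(Δλ/2)=0.1245096636; c=2·atan2(√a, √(1-a))=0.721250361; dist=6371·c=4595.086 ≈ 4595.1 km; running total=80988.3 km
Leg 7 bearing: y=sinΔλ·cosφ2=0.26405675, x=cosφ1·sinφ2-sinφ1·cosφ2·cosΔλ=-0.60522893; θ=atan2(y, x)=156.4287° ≈ 156.4°

Leg 1: dist=12468.9 km, bearing=255.6°
Leg 2: dist=8809.1 km, bearing=350.5°
Leg 3: dist=15079.4 km, bearing=263.1°
Leg 4: dist=16719.7 km, bearing=273.7°
Leg 5: dist=13621.9 km, bearing=206.2°
Leg 6: dist=9694.2 km, bearing=183.9°
Leg 7: dist=4595.1 km, bearing=156.4°
Total: 80988.3 km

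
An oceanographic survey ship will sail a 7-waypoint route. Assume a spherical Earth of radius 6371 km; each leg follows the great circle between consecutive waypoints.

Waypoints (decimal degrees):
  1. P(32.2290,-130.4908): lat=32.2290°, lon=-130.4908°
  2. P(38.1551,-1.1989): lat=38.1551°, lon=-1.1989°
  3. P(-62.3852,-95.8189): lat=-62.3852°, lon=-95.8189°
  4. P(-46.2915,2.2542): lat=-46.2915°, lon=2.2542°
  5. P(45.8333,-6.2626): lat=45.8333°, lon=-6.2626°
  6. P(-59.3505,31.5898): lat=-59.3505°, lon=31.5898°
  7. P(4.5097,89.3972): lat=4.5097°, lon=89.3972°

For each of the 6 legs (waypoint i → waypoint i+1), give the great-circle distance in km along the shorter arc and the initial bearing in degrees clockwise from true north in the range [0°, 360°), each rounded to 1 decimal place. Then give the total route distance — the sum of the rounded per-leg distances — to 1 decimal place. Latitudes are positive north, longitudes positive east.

Leg 1: dist=10593.0 km, bearing=37.7°
Leg 2: dist=13924.3 km, bearing=214.4°
Leg 3: dist=5943.3 km, bearing=121.6°
Leg 4: dist=10277.7 km, bearing=354.1°
Leg 5: dist=12195.1 km, bearing=160.6°
Leg 6: dist=8704.5 km, bearing=59.5°
Total: 61637.9 km

Leg 1: φ1=0.5625022, φ2=0.6659321, Δφ=0.1034300, Δλ=2.2565694 rad; a=sin²(Δφ/2)+cosφ1·cosφ2·sin²(Δλ/2)=0.5458854361; c=2·atan2(√a, √(1-a))=1.662696504; dist=6371·c=10593.039 ≈ 10593.0 km; running total=10593.0 km
Leg 1 bearing: y=sinΔλ·cosφ2=0.60857290, x=cosφ1·sinφ2-sinφ1·cosφ2·cosΔλ=0.78817329; θ=atan2(y, x)=37.6728° ≈ 37.7°
Leg 2: φ1=0.6659321, φ2=-1.0888271, Δφ=-1.7547593, Δλ=-1.6514305 rad; a=sin²(Δφ/2)+cosφ1·cosφ2·sin²(Δλ/2)=0.7883871412; c=2·atan2(√a, √(1-a))=2.185570774; dist=6371·c=13924.271 ≈ 13924.3 km; running total=24517.3 km
Leg 2 bearing: y=sinΔλ·cosφ2=-0.46201886, x=cosφ1·sinφ2-sinφ1·cosφ2·cosΔλ=-0.67369875; θ=atan2(y, x)=-145.5579° <0 so +360° → 214.4421° ≈ 214.4°
Leg 3: φ1=-1.0888271, φ2=-0.8079391, Δφ=0.2808881, Δλ=1.7116985 rad; a=sin²(Δφ/2)+cosφ1·cosφ2·sin²(Δλ/2)=0.2022309014; c=2·atan2(√a, √(1-a))=0.932860884; dist=6371·c=5943.257 ≈ 5943.3 km; running total=30460.6 km
Leg 3 bearing: y=sinΔλ·cosφ2=0.68414174, x=cosφ1·sinφ2-sinφ1·cosφ2·cosΔλ=-0.42105146; θ=atan2(y, x)=121.6100° ≈ 121.6°
Leg 4: φ1=-0.8079391, φ2=0.7999420, Δφ=1.6078811, Δλ=-0.1486462 rad; a=sin²(Δφ/2)+cosφ1·cosφ2·sin²(Δλ/2)=0.5211927050; c=2·atan2(√a, √(1-a))=1.613194438; dist=6371·c=10277.662 ≈ 10277.7 km; running total=40738.3 km
Leg 4 bearing: y=sinΔλ·cosφ2=-0.10318801, x=cosφ1·sinφ2-sinφ1·cosφ2·cosΔλ=0.99375838; θ=atan2(y, x)=-5.9281° <0 so +360° → 354.0719° ≈ 354.1°
Leg 5: φ1=0.7999420, φ2=-1.0358616, Δφ=-1.8358036, Δλ=0.6606490 rad; a=sin²(Δφ/2)+cosφ1·cosφ2·sin²(Δλ/2)=0.6683253688; c=2·atan2(√a, √(1-a))=1.914154073; dist=6371·c=12195.076 ≈ 12195.1 km; running total=52933.4 km
Leg 5 bearing: y=sinΔλ·cosφ2=0.31281899, x=cosφ1·sinφ2-sinφ1·cosφ2·cosΔλ=-0.88815008; θ=atan2(y, x)=160.5970° ≈ 160.6°
Leg 6: φ1=-1.0358616, φ2=0.0787091, Δφ=1.1145708, Δλ=1.0089295 rad; a=sin²(Δφ/2)+cosφ1·cosφ2·sin²(Δλ/2)=0.3984440114; c=2·atan2(√a, √(1-a))=1.366261222; dist=6371·c=8704.450 ≈ 8704.5 km; running total=61637.9 km
Leg 6 bearing: y=sinΔλ·cosφ2=0.84364199, x=cosφ1·sinφ2-sinφ1·cosφ2·cosΔλ=0.49700475; θ=atan2(y, x)=59.4969° ≈ 59.5°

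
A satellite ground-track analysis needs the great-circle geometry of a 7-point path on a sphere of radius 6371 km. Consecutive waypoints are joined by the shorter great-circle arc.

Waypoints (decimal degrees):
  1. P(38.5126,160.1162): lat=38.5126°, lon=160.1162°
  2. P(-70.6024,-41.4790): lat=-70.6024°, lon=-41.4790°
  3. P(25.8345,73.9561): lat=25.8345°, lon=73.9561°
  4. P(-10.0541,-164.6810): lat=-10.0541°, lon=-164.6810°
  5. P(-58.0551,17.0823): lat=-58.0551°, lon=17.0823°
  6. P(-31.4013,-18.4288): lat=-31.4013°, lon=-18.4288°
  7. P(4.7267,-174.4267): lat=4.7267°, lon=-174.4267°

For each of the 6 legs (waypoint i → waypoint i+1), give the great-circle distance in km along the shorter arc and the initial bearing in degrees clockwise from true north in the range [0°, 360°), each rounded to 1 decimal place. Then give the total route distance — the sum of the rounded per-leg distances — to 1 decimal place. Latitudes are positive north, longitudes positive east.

Leg 1: dist=16233.7 km, bearing=167.4°
Leg 2: dist=13637.4 km, bearing=105.1°
Leg 3: dist=13621.6 km, bearing=85.5°
Leg 4: dist=12440.0 km, bearing=181.0°
Leg 5: dist=3995.2 km, bearing=302.3°
Leg 6: dist=16132.9 km, bearing=225.1°
Total: 76060.8 km

Leg 1: φ1=0.6721717, φ2=-1.2322443, Δφ=-1.9044160, Δλ=-3.5185000 rad; a=sin²(Δφ/2)+cosφ1·cosφ2·sin²(Δλ/2)=0.9144875720; c=2·atan2(√a, √(1-a))=2.548069077; dist=6371·c=16233.748 ≈ 16233.7 km; running total=16233.7 km
Leg 1 bearing: y=sinΔλ·cosφ2=0.12223625, x=cosφ1·sinφ2-sinφ1·cosφ2·cosΔλ=-0.54576415; θ=atan2(y, x)=167.3757° ≈ 167.4°
Leg 2: φ1=-1.2322443, φ2=0.4508971, Δφ=1.6831414, Δλ=2.0147226 rad; a=sin²(Δφ/2)+cosφ1·cosφ2·sin²(Δλ/2)=0.7697116918; c=2·atan2(√a, √(1-a))=2.140548496; dist=6371·c=13637.434 ≈ 13637.4 km; running total=29871.1 km
Leg 2 bearing: y=sinΔλ·cosφ2=0.81281618, x=cosφ1·sinφ2-sinφ1·cosφ2·cosΔλ=-0.21989151; θ=atan2(y, x)=105.1379° ≈ 105.1°
Leg 3: φ1=0.4508971, φ2=-0.1754771, Δφ=-0.6263742, Δλ=-4.1650031 rad; a=sin²(Δφ/2)+cosφ1·cosφ2·sin²(Δλ/2)=0.7686616462; c=2·atan2(√a, √(1-a))=2.138056416; dist=6371·c=13621.557 ≈ 13621.6 km; running total=43492.7 km
Leg 3 bearing: y=sinΔλ·cosφ2=0.84077512, x=cosφ1·sinφ2-sinφ1·cosφ2·cosΔλ=0.06618815; θ=atan2(y, x)=85.4988° ≈ 85.5°
Leg 4: φ1=-0.1754771, φ2=-1.0132526, Δφ=-0.8377755, Δλ=3.1723680 rad; a=sin²(Δφ/2)+cosφ1·cosφ2·sin²(Δλ/2)=0.6862960493; c=2·atan2(√a, √(1-a))=1.952597011; dist=6371·c=12439.996 ≈ 12440.0 km; running total=55932.7 km
Leg 4 bearing: y=sinΔλ·cosφ2=-0.01628080, x=cosφ1·sinφ2-sinφ1·cosφ2·cosΔλ=-0.92785239; θ=atan2(y, x)=-178.9947° <0 so +360° → 181.0053° ≈ 181.0°
Leg 5: φ1=-1.0132526, φ2=-0.5480561, Δφ=0.4651966, Δλ=-0.6197856 rad; a=sin²(Δφ/2)+cosφ1·cosφ2·sin²(Δλ/2)=0.0951323911; c=2·atan2(√a, √(1-a))=0.627095587; dist=6371·c=3995.226 ≈ 3995.2 km; running total=59927.9 km
Leg 5 bearing: y=sinΔλ·cosφ2=-0.49578722, x=cosφ1·sinφ2-sinφ1·cosφ2·cosΔλ=0.31388519; θ=atan2(y, x)=-57.6619° <0 so +360° → 302.3381° ≈ 302.3°
Leg 6: φ1=-0.5480561, φ2=0.0824965, Δφ=0.6305526, Δλ=-2.7226770 rad; a=sin²(Δφ/2)+cosφ1·cosφ2·sin²(Δλ/2)=0.9100082237; c=2·atan2(√a, √(1-a))=2.532236082; dist=6371·c=16132.876 ≈ 16132.9 km; running total=76060.8 km
Leg 6 bearing: y=sinΔλ·cosφ2=-0.40538674, x=cosφ1·sinφ2-sinφ1·cosφ2·cosΔλ=-0.40402304; θ=atan2(y, x)=-134.9035° <0 so +360° → 225.0965° ≈ 225.1°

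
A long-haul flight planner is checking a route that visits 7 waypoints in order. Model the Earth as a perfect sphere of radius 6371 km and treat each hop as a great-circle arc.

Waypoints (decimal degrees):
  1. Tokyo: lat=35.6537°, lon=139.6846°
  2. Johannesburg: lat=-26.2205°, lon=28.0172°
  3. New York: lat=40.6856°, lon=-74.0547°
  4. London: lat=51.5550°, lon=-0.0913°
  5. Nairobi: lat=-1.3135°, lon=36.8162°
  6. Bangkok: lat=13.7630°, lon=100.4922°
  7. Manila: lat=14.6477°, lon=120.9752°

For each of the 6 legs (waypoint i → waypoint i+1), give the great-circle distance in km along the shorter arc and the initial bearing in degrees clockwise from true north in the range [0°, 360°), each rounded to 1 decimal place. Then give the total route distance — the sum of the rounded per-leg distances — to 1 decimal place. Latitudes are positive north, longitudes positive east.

Leg 1: φ1=0.6222745, φ2=-0.4576341, Δφ=-1.0799085, Δλ=-1.9489638 rad; a=sin²(Δφ/2)+cosφ1·cosφ2·sin²(Δλ/2)=0.7633365678; c=2·atan2(√a, √(1-a))=2.125478480; dist=6371·c=13541.423 ≈ 13541.4 km; running total=13541.4 km
Leg 1 bearing: y=sinΔλ·cosφ2=-0.83371375, x=cosφ1·sinφ2-sinφ1·cosφ2·cosΔλ=-0.16594216; θ=atan2(y, x)=-101.2570° <0 so +360° → 258.7430° ≈ 258.7°
Leg 2: φ1=-0.4576341, φ2=0.7100977, Δφ=1.1677317, Δλ=-1.7814907 rad; a=sin²(Δφ/2)+cosφ1·cosφ2·sin²(Δλ/2)=0.7151506451; c=2·atan2(√a, √(1-a))=2.015622848; dist=6371·c=12841.533 ≈ 12841.5 km; running total=26382.9 km
Leg 2 bearing: y=sinΔλ·cosφ2=-0.74152914, x=cosφ1·sinφ2-sinφ1·cosφ2·cosΔλ=0.51475755; θ=atan2(y, x)=-55.2322° <0 so +360° → 304.7678° ≈ 304.8°
Leg 3: φ1=0.7100977, φ2=0.8998045, Δφ=0.1897068, Δλ=1.2909049 rad; a=sin²(Δφ/2)+cosφ1·cosφ2·sin²(Δλ/2)=0.1795873928; c=2·atan2(√a, √(1-a))=0.875223607; dist=6371·c=5576.0496 ≈ 5576.0 km; running total=31958.9 km
Leg 3 bearing: y=sinΔλ·cosφ2=0.59756745, x=cosφ1·sinφ2-sinφ1·cosφ2·cosΔλ=0.48192965; θ=atan2(y, x)=51.1143° ≈ 51.1°
Leg 4: φ1=0.8998045, φ2=-0.0229249, Δφ=-0.9227294, Δλ=0.6441574 rad; a=sin²(Δφ/2)+cosφ1·cosφ2·sin²(Δλ/2)=0.2604592142; c=2·atan2(√a, √(1-a))=1.071188233; dist=6371·c=6824.540 ≈ 6824.5 km; running total=38783.4 km
Leg 4 bearing: y=sinΔλ·cosφ2=0.60036710, x=cosφ1·sinφ2-sinφ1·cosφ2·cosΔλ=-0.64034381; θ=atan2(y, x)=136.8455° ≈ 136.8°
Leg 5: φ1=-0.0229249, φ2=0.2402097, Δφ=0.2631346, Δλ=1.1113559 rad; a=sin²(Δφ/2)+cosφ1·cosφ2·sin²(Δλ/2)=0.2874260972; c=2·atan2(√a, √(1-a))=1.131671149; dist=6371·c=7209.877 ≈ 7209.9 km; running total=45993.3 km
Leg 5 bearing: y=sinΔλ·cosφ2=0.87056627, x=cosφ1·sinφ2-sinφ1·cosφ2·cosΔλ=0.24771698; θ=atan2(y, x)=74.1165° ≈ 74.1°
Leg 6: φ1=0.2402097, φ2=0.2556506, Δφ=0.0154409, Δλ=0.3574958 rad; a=sin²(Δφ/2)+cosφ1·cosφ2·sin²(Δλ/2)=0.0297660147; c=2·atan2(√a, √(1-a))=0.346791773; dist=6371·c=2209.410 ≈ 2209.4 km; running total=48202.7 km
Leg 6 bearing: y=sinΔλ·cosφ2=0.33855639, x=cosφ1·sinφ2-sinφ1·cosφ2·cosΔλ=0.02999283; θ=atan2(y, x)=84.9374° ≈ 84.9°

Leg 1: dist=13541.4 km, bearing=258.7°
Leg 2: dist=12841.5 km, bearing=304.8°
Leg 3: dist=5576.0 km, bearing=51.1°
Leg 4: dist=6824.5 km, bearing=136.8°
Leg 5: dist=7209.9 km, bearing=74.1°
Leg 6: dist=2209.4 km, bearing=84.9°
Total: 48202.7 km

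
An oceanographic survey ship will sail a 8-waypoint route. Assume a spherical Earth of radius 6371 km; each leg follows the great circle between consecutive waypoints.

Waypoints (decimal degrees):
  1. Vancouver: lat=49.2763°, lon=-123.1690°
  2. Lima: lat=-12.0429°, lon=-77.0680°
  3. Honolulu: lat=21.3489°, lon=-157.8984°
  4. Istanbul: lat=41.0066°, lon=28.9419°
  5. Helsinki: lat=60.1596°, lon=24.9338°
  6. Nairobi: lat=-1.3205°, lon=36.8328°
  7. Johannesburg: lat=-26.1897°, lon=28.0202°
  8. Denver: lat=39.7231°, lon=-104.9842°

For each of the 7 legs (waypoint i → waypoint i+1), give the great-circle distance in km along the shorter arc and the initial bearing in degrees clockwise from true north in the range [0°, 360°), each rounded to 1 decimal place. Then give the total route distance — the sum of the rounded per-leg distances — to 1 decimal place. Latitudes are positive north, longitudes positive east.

Leg 1: φ1=0.8600337, φ2=-0.2101883, Δφ=-1.0702219, Δλ=0.8046142 rad; a=sin²(Δφ/2)+cosφ1·cosφ2·sin²(Δλ/2)=0.3578522527; c=2·atan2(√a, √(1-a))=1.282524806; dist=6371·c=8170.966 ≈ 8171.0 km; running total=8171.0 km
Leg 1 bearing: y=sinΔλ·cosφ2=0.70470481, x=cosφ1·sinφ2-sinφ1·cosφ2·cosΔλ=-0.65005169; θ=atan2(y, x)=132.6898° ≈ 132.7°
Leg 2: φ1=-0.2101883, φ2=0.3726086, Δφ=0.5827969, Δλ=-1.4107566 rad; a=sin²(Δφ/2)+cosφ1·cosφ2·sin²(Δλ/2)=0.4654000824; c=2·atan2(√a, √(1-a))=1.501541144; dist=6371·c=9566.319 ≈ 9566.3 km; running total=17737.3 km
Leg 2 bearing: y=sinΔλ·cosφ2=-0.91947871, x=cosφ1·sinφ2-sinφ1·cosφ2·cosΔλ=0.38700166; θ=atan2(y, x)=-67.1741° <0 so +360° → 292.8259° ≈ 292.8°
Leg 3: φ1=0.3726086, φ2=0.7157002, Δφ=0.3430916, Δλ=3.2609784 rad; a=sin²(Δφ/2)+cosφ1·cosφ2·sin²(Δλ/2)=0.7294906364; c=2·atan2(√a, √(1-a))=2.047644546; dist=6371·c=13045.543 ≈ 13045.5 km; running total=30782.8 km
Leg 3 bearing: y=sinΔλ·cosφ2=-0.08987869, x=cosφ1·sinφ2-sinφ1·cosφ2·cosΔλ=0.88388801; θ=atan2(y, x)=-5.8062° <0 so +360° → 354.1938° ≈ 354.2°
Leg 4: φ1=0.7157002, φ2=1.0499831, Δφ=0.3342829, Δλ=-0.0699545 rad; a=sin²(Δφ/2)+cosφ1·cosφ2·sin²(Δλ/2)=0.0281362853; c=2·atan2(√a, √(1-a))=0.337070923; dist=6371·c=2147.479 ≈ 2147.5 km; running total=32930.3 km
Leg 4 bearing: y=sinΔλ·cosφ2=-0.03478000, x=cosφ1·sinφ2-sinφ1·cosφ2·cosΔλ=0.32889039; θ=atan2(y, x)=-6.0366° <0 so +360° → 353.9634° ≈ 354.0°
Leg 5: φ1=1.0499831, φ2=-0.0230471, Δφ=-1.0730302, Δλ=0.2076767 rad; a=sin²(Δφ/2)+cosφ1·cosφ2·sin²(Δλ/2)=0.2666125145; c=2·atan2(√a, √(1-a))=1.085155744; dist=6371·c=6913.527 ≈ 6913.5 km; running total=39843.8 km
Leg 5 bearing: y=sinΔλ·cosφ2=0.20613235, x=cosφ1·sinφ2-sinφ1·cosφ2·cosΔλ=-0.86001778; θ=atan2(y, x)=166.5214° ≈ 166.5°
Leg 6: φ1=-0.0230471, φ2=-0.4570965, Δφ=-0.4340494, Δλ=-0.1538089 rad; a=sin²(Δφ/2)+cosφ1·cosφ2·sin²(Δλ/2)=0.0516601496; c=2·atan2(√a, √(1-a))=0.458585194; dist=6371·c=2921.646 ≈ 2921.6 km; running total=42765.4 km
Leg 6 bearing: y=sinΔλ·cosφ2=-0.13747497, x=cosφ1·sinφ2-sinφ1·cosφ2·cosΔλ=-0.42079228; θ=atan2(y, x)=-161.9075° <0 so +360° → 198.0925° ≈ 198.1°
Leg 7: φ1=-0.4570965, φ2=0.6932989, Δφ=1.1503954, Δλ=-2.3213647 rad; a=sin²(Δφ/2)+cosφ1·cosφ2·sin²(Δλ/2)=0.8763970150; c=2·atan2(√a, √(1-a))=2.423092760; dist=6371·c=15437.524 ≈ 15437.5 km; running total=58202.9 km
Leg 7 bearing: y=sinΔλ·cosφ2=-0.56247453, x=cosφ1·sinφ2-sinφ1·cosφ2·cosΔλ=0.34194085; θ=atan2(y, x)=-58.7036° <0 so +360° → 301.2964° ≈ 301.3°

Leg 1: dist=8171.0 km, bearing=132.7°
Leg 2: dist=9566.3 km, bearing=292.8°
Leg 3: dist=13045.5 km, bearing=354.2°
Leg 4: dist=2147.5 km, bearing=354.0°
Leg 5: dist=6913.5 km, bearing=166.5°
Leg 6: dist=2921.6 km, bearing=198.1°
Leg 7: dist=15437.5 km, bearing=301.3°
Total: 58202.9 km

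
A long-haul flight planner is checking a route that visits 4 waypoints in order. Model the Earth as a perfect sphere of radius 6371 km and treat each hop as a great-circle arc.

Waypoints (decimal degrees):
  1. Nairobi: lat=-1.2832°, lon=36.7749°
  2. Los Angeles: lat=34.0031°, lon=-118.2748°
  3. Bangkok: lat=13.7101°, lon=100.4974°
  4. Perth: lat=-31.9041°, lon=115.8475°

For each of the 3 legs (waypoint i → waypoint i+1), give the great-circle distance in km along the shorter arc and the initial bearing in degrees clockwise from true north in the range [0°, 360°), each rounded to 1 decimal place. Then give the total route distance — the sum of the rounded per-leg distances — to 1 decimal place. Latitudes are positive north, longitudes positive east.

Leg 1: φ1=-0.0223961, φ2=0.5934661, Δφ=0.6158621, Δλ=-2.7061278 rad; a=sin²(Δφ/2)+cosφ1·cosφ2·sin²(Δλ/2)=0.8819872956; c=2·atan2(√a, √(1-a))=2.440246984; dist=6371·c=15546.814 ≈ 15546.8 km; running total=15546.8 km
Leg 1 bearing: y=sinΔλ·cosφ2=-0.34970177, x=cosφ1·sinφ2-sinφ1·cosφ2·cosΔλ=0.54226515; θ=atan2(y, x)=-32.8176° <0 so +360° → 327.1824° ≈ 327.2°
Leg 2: φ1=0.5934661, φ2=0.2392864, Δφ=-0.3541797, Δλ=3.8182952 rad; a=sin²(Δφ/2)+cosφ1·cosφ2·sin²(Δλ/2)=0.7476843073; c=2·atan2(√a, √(1-a))=2.089055444; dist=6371·c=13309.372 ≈ 13309.4 km; running total=28856.2 km
Leg 2 bearing: y=sinΔλ·cosφ2=-0.60838278, x=cosφ1·sinφ2-sinφ1·cosφ2·cosΔλ=0.62006478; θ=atan2(y, x)=-44.4552° <0 so +360° → 315.5448° ≈ 315.5°
Leg 3: φ1=0.2392864, φ2=-0.5568316, Δφ=-0.7961180, Δλ=0.2679098 rad; a=sin²(Δφ/2)+cosφ1·cosφ2·sin²(Δλ/2)=0.1649677317; c=2·atan2(√a, √(1-a))=0.836500602; dist=6371·c=5329.345 ≈ 5329.3 km; running total=34185.5 km
Leg 3 bearing: y=sinΔλ·cosφ2=0.22472669, x=cosφ1·sinφ2-sinφ1·cosφ2·cosΔλ=-0.70746833; θ=atan2(y, x)=162.3776° ≈ 162.4°

Leg 1: dist=15546.8 km, bearing=327.2°
Leg 2: dist=13309.4 km, bearing=315.5°
Leg 3: dist=5329.3 km, bearing=162.4°
Total: 34185.5 km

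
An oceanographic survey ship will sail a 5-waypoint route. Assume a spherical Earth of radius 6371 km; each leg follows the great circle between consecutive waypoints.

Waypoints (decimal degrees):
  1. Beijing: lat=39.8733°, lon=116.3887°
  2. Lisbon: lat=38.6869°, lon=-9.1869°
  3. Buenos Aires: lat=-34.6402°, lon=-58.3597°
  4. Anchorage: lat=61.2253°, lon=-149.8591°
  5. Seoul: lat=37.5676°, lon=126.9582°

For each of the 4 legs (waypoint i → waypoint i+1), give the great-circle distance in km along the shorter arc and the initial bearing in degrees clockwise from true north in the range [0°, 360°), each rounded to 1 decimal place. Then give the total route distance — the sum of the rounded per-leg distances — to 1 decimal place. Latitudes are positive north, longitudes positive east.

Leg 1: dist=9674.8 km, bearing=320.5°
Leg 2: dist=9595.9 km, bearing=218.6°
Leg 3: dist=13406.8 km, bearing=326.0°
Leg 4: dist=6068.0 km, bearing=285.0°
Total: 38745.5 km

Leg 1: φ1=0.6959204, φ2=0.6752138, Δφ=-0.0207066, Δλ=-2.1917077 rad; a=sin²(Δφ/2)+cosφ1·cosφ2·sin²(Δλ/2)=0.4738982715; c=2·atan2(√a, √(1-a))=1.518569130; dist=6371·c=9674.804 ≈ 9674.8 km; running total=9674.8 km
Leg 1 bearing: y=sinΔλ·cosφ2=-0.63487823, x=cosφ1·sinφ2-sinφ1·cosφ2·cosΔλ=0.77084657; θ=atan2(y, x)=-39.4753° <0 so +360° → 320.5247° ≈ 320.5°
Leg 2: φ1=0.6752138, φ2=-0.6045855, Δφ=-1.2797993, Δλ=-0.8582273 rad; a=sin²(Δφ/2)+cosφ1·cosφ2·sin²(Δλ/2)=0.4677187873; c=2·atan2(√a, √(1-a))=1.506188964; dist=6371·c=9595.930 ≈ 9595.9 km; running total=19270.7 km
Leg 2 bearing: y=sinΔλ·cosφ2=-0.62255313, x=cosφ1·sinφ2-sinφ1·cosφ2·cosΔλ=-0.77990980; θ=atan2(y, x)=-141.4018° <0 so +360° → 218.5982° ≈ 218.6°
Leg 3: φ1=-0.6045855, φ2=1.0685831, Δφ=1.6731686, Δλ=-1.5969658 rad; a=sin²(Δφ/2)+cosφ1·cosφ2·sin²(Δλ/2)=0.7542975216; c=2·atan2(√a, √(1-a))=2.104348567; dist=6371·c=13406.805 ≈ 13406.8 km; running total=32677.5 km
Leg 3 bearing: y=sinΔλ·cosφ2=-0.48120186, x=cosφ1·sinφ2-sinφ1·cosφ2·cosΔλ=0.71398589; θ=atan2(y, x)=-33.9786° <0 so +360° → 326.0214° ≈ 326.0°
Leg 4: φ1=1.0685831, φ2=0.6556783, Δφ=-0.4129048, Δλ=4.8313733 rad; a=sin²(Δφ/2)+cosφ1·cosφ2·sin²(Δλ/2)=0.2101487966; c=2·atan2(√a, √(1-a))=0.952432906; dist=6371·c=6067.950 ≈ 6068.0 km; running total=38745.5 km
Leg 4 bearing: y=sinΔλ·cosφ2=-0.78703039, x=cosφ1·sinφ2-sinφ1·cosφ2·cosΔλ=0.21101726; θ=atan2(y, x)=-74.9910° <0 so +360° → 285.0090° ≈ 285.0°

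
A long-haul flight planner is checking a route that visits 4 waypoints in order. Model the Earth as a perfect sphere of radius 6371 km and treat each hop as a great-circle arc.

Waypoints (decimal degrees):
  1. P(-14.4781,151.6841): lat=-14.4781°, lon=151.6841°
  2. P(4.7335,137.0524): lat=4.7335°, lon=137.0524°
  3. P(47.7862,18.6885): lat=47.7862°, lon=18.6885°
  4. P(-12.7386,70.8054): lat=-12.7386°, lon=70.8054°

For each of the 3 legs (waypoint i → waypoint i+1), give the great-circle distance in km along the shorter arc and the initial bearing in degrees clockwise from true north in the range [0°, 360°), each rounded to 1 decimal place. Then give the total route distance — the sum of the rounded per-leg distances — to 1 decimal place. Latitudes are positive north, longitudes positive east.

Leg 1: φ1=-0.2526905, φ2=0.0826152, Δφ=0.3353057, Δλ=-0.2553713 rad; a=sin²(Δφ/2)+cosφ1·cosφ2·sin²(Δλ/2)=0.0434918442; c=2·atan2(√a, √(1-a))=0.420178081; dist=6371·c=2676.955 ≈ 2677.0 km; running total=2677.0 km
Leg 1 bearing: y=sinΔλ·cosφ2=-0.25174317, x=cosφ1·sinφ2-sinφ1·cosφ2·cosΔλ=0.32097756; θ=atan2(y, x)=-38.1071° <0 so +360° → 321.8929° ≈ 321.9°
Leg 2: φ1=0.0826152, φ2=0.8340265, Δφ=0.7514114, Δλ=-2.0658398 rad; a=sin²(Δφ/2)+cosφ1·cosφ2·sin²(Δλ/2)=0.6284957723; c=2·atan2(√a, √(1-a))=1.830704225; dist=6371·c=11663.417 ≈ 11663.4 km; running total=14340.4 km
Leg 2 bearing: y=sinΔλ·cosφ2=-0.59123623, x=cosφ1·sinφ2-sinφ1·cosφ2·cosΔλ=0.76445737; θ=atan2(y, x)=-37.7186° <0 so +360° → 322.2814° ≈ 322.3°
Leg 3: φ1=0.8340265, φ2=-0.2223305, Δφ=-1.0563570, Δλ=0.9096115 rad; a=sin²(Δφ/2)+cosφ1·cosφ2·sin²(Δλ/2)=0.3804441040; c=2·atan2(√a, √(1-a))=1.329345322; dist=6371·c=8469.259 ≈ 8469.3 km; running total=22809.7 km
Leg 3 bearing: y=sinΔλ·cosφ2=0.76983843, x=cosφ1·sinφ2-sinφ1·cosφ2·cosΔλ=-0.59175530; θ=atan2(y, x)=127.5486° ≈ 127.5°

Leg 1: dist=2677.0 km, bearing=321.9°
Leg 2: dist=11663.4 km, bearing=322.3°
Leg 3: dist=8469.3 km, bearing=127.5°
Total: 22809.7 km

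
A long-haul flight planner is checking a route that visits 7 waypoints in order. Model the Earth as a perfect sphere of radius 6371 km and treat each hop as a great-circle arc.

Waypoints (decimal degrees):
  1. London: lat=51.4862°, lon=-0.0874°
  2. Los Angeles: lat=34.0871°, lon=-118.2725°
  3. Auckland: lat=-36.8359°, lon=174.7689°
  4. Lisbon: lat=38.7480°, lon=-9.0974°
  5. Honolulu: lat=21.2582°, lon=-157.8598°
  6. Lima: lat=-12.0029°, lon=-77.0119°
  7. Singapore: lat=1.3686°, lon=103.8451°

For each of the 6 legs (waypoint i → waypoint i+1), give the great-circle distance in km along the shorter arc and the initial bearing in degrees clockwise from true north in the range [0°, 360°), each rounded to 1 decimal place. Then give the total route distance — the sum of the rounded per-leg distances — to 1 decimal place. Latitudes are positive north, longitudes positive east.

Leg 1: dist=8757.5 km, bearing=311.9°
Leg 2: dist=10495.9 km, bearing=227.6°
Leg 3: dist=19614.4 km, bearing=56.8°
Leg 4: dist=12591.4 km, bearing=328.3°
Leg 5: dist=9563.8 km, bearing=104.5°
Leg 6: dist=18828.8 km, bearing=184.6°
Total: 79851.8 km

Leg 1: φ1=0.8986037, φ2=0.5949321, Δφ=-0.3036716, Δλ=-2.0627191 rad; a=sin²(Δφ/2)+cosφ1·cosφ2·sin²(Δλ/2)=0.4025261567; c=2·atan2(√a, √(1-a))=1.374592214; dist=6371·c=8757.527 ≈ 8757.5 km; running total=8757.5 km
Leg 1 bearing: y=sinΔλ·cosφ2=-0.72998541, x=cosφ1·sinφ2-sinφ1·cosφ2·cosΔλ=0.65507000; θ=atan2(y, x)=-48.0960° <0 so +360° → 311.9040° ≈ 311.9°
Leg 2: φ1=0.5949321, φ2=-0.6429077, Δφ=-1.2378399, Δλ=5.1145373 rad; a=sin²(Δφ/2)+cosφ1·cosφ2·sin²(Δλ/2)=0.5382854219; c=2·atan2(√a, √(1-a))=1.647442192; dist=6371·c=10495.854 ≈ 10495.9 km; running total=19253.4 km
Leg 2 bearing: y=sinΔλ·cosφ2=-0.73650532, x=cosφ1·sinφ2-sinφ1·cosφ2·cosΔλ=-0.67208394; θ=atan2(y, x)=-132.3814° <0 so +360° → 227.6186° ≈ 227.6°
Leg 3: φ1=-0.6429077, φ2=0.6762802, Δφ=1.3191879, Δλ=-3.2090723 rad; a=sin²(Δφ/2)+cosφ1·cosφ2·sin²(Δλ/2)=0.9990112880; c=2·atan2(√a, √(1-a))=3.078694704; dist=6371·c=19614.364 ≈ 19614.4 km; running total=38867.8 km
Leg 3 bearing: y=sinΔλ·cosφ2=0.05258789, x=cosφ1·sinφ2-sinφ1·cosφ2·cosΔλ=0.03443039; θ=atan2(y, x)=56.7864° ≈ 56.8°
Leg 4: φ1=0.6762802, φ2=0.3710256, Δφ=-0.3052546, Δλ=-2.5963937 rad; a=sin²(Δφ/2)+cosφ1·cosφ2·sin²(Δλ/2)=0.6972661269; c=2·atan2(√a, √(1-a))=1.976355084; dist=6371·c=12591.358 ≈ 12591.4 km; running total=51459.2 km
Leg 4 bearing: y=sinΔλ·cosφ2=-0.48330140, x=cosφ1·sinφ2-sinφ1·cosφ2·cosΔλ=0.78151395; θ=atan2(y, x)=-31.7333° <0 so +360° → 328.2667° ≈ 328.3°
Leg 5: φ1=0.3710256, φ2=-0.2094901, Δφ=-0.5805157, Δλ=1.4110620 rad; a=sin²(Δφ/2)+cosφ1·cosφ2·sin²(Δλ/2)=0.4652042610; c=2·atan2(√a, √(1-a))=1.501148554; dist=6371·c=9563.817 ≈ 9563.8 km; running total=61023.0 km
Leg 5 bearing: y=sinΔλ·cosφ2=0.96568498, x=cosφ1·sinφ2-sinφ1·cosφ2·cosΔλ=-0.25021898; θ=atan2(y, x)=104.5265° ≈ 104.5°
Leg 6: φ1=-0.2094901, φ2=0.0238866, Δφ=0.2333767, Δλ=3.1565501 rad; a=sin²(Δφ/2)+cosφ1·cosφ2·sin²(Δλ/2)=0.9913578334; c=2·atan2(√a, √(1-a))=2.955397298; dist=6371·c=18828.836 ≈ 18828.8 km; running total=79851.8 km
Leg 6 bearing: y=sinΔλ·cosφ2=-0.01495265, x=cosφ1·sinφ2-sinφ1·cosφ2·cosΔλ=-0.18451649; θ=atan2(y, x)=-175.3671° <0 so +360° → 184.6329° ≈ 184.6°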